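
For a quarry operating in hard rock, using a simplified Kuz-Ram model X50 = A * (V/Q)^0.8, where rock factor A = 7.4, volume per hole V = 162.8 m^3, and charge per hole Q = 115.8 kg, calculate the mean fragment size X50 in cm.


Compute V/Q:
V/Q = 162.8 / 115.8 = 1.405872193
Raise to the power 0.8:
(V/Q)^0.8 = 1.405872193^0.8 = 1.313278012
Multiply by A:
X50 = 7.4 * 1.313278012
= 9.7183 cm

9.7183 cm


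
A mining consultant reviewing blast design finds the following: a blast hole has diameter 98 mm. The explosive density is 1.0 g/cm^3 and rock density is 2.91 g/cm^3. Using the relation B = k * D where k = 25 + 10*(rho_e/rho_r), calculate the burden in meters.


First, compute k:
rho_e / rho_r = 1.0 / 2.91 = 0.3436426117
k = 25 + 10 * 0.3436426117 = 28.43642612
Then, compute burden:
B = k * D / 1000 = 28.43642612 * 98 / 1000
= 2786.769759 / 1000
= 2.7868 m

2.7868 m


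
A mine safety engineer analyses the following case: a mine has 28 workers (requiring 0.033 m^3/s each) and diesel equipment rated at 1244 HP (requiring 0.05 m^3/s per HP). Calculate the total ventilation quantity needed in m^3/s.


63.124 m^3/s

Airflow for workers:
Q_people = 28 * 0.033 = 0.924 m^3/s
Airflow for diesel equipment:
Q_diesel = 1244 * 0.05 = 62.2 m^3/s
Total ventilation:
Q_total = 0.924 + 62.2
= 63.124 m^3/s


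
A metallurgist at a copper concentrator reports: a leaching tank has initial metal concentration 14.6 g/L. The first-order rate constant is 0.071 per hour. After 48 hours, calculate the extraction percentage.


Compute the exponent:
-k * t = -0.071 * 48 = -3.408
Remaining concentration:
C = 14.6 * exp(-3.408)
= 14.6 * 0.0331073489
= 0.483367294 g/L
Extracted = 14.6 - 0.483367294 = 14.11663271 g/L
Extraction % = 14.11663271 / 14.6 * 100
= 96.6893%

96.6893%


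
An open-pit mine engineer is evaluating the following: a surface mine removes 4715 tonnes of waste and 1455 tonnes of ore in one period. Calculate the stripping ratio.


Stripping ratio = waste tonnage / ore tonnage
= 4715 / 1455
= 3.2405

3.2405


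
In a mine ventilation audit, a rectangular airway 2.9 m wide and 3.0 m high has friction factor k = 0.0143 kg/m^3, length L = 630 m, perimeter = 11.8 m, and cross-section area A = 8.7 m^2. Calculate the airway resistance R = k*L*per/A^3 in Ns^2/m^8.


Compute the numerator:
k * L * per = 0.0143 * 630 * 11.8
= 106.3062
Compute the denominator:
A^3 = 8.7^3 = 658.503
Resistance:
R = 106.3062 / 658.503
= 0.1614 Ns^2/m^8

0.1614 Ns^2/m^8


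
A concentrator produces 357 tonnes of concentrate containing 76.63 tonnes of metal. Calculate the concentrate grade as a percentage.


Grade = (metal in concentrate / concentrate mass) * 100
= (76.63 / 357) * 100
= 0.2146498599 * 100
= 21.465%

21.465%


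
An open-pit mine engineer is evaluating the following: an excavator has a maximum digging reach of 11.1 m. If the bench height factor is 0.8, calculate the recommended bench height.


Bench height = reach * factor
= 11.1 * 0.8
= 8.88 m

8.88 m


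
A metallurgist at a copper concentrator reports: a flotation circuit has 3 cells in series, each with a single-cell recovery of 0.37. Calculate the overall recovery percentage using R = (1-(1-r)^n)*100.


Complement of single-cell recovery:
1 - r = 1 - 0.37 = 0.63
Raise to power n:
(1 - r)^3 = 0.63^3 = 0.250047
Overall recovery:
R = (1 - 0.250047) * 100
= 74.9953%

74.9953%


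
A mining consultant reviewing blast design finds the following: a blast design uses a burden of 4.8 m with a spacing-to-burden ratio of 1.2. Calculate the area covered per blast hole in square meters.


First, find the spacing:
Spacing = burden * ratio = 4.8 * 1.2
= 5.76 m
Then, calculate the area:
Area = burden * spacing = 4.8 * 5.76
= 27.648 m^2

27.648 m^2


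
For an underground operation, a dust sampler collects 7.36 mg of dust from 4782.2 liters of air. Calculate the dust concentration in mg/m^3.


1.539 mg/m^3

Convert liters to m^3: 1 m^3 = 1000 L
Concentration = mass / volume * 1000
= 7.36 / 4782.2 * 1000
= 0.001539040609 * 1000
= 1.539 mg/m^3


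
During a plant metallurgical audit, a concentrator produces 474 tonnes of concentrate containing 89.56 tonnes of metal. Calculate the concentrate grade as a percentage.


18.8945%

Grade = (metal in concentrate / concentrate mass) * 100
= (89.56 / 474) * 100
= 0.1889451477 * 100
= 18.8945%


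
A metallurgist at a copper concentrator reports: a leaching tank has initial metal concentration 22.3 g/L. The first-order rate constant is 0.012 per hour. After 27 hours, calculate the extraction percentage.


27.675%

Compute the exponent:
-k * t = -0.012 * 27 = -0.324
Remaining concentration:
C = 22.3 * exp(-0.324)
= 22.3 * 0.7232502424
= 16.12848041 g/L
Extracted = 22.3 - 16.12848041 = 6.171519595 g/L
Extraction % = 6.171519595 / 22.3 * 100
= 27.675%


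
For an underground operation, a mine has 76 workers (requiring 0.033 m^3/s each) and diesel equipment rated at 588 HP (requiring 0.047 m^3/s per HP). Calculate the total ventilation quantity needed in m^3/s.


Airflow for workers:
Q_people = 76 * 0.033 = 2.508 m^3/s
Airflow for diesel equipment:
Q_diesel = 588 * 0.047 = 27.636 m^3/s
Total ventilation:
Q_total = 2.508 + 27.636
= 30.144 m^3/s

30.144 m^3/s


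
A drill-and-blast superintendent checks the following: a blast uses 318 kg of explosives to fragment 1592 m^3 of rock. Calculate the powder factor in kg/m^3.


Powder factor = explosive mass / rock volume
= 318 / 1592
= 0.1997 kg/m^3

0.1997 kg/m^3


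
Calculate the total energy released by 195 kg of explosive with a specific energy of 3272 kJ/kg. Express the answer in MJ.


638.04 MJ

Energy = mass * specific_energy / 1000
= 195 * 3272 / 1000
= 638040 / 1000
= 638.04 MJ


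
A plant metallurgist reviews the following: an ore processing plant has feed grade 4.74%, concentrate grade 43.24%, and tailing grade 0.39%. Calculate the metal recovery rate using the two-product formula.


Using the two-product formula:
R = 100 * c * (f - t) / (f * (c - t))
Numerator = 100 * 43.24 * (4.74 - 0.39)
= 100 * 43.24 * 4.35
= 18809.4
Denominator = 4.74 * (43.24 - 0.39)
= 4.74 * 42.85
= 203.109
R = 18809.4 / 203.109
= 92.6074%

92.6074%


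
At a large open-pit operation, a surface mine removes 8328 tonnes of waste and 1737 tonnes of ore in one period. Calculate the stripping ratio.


Stripping ratio = waste tonnage / ore tonnage
= 8328 / 1737
= 4.7945

4.7945


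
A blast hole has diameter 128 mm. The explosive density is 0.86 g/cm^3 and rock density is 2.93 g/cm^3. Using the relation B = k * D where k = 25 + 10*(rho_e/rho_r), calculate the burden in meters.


3.5757 m

First, compute k:
rho_e / rho_r = 0.86 / 2.93 = 0.2935153584
k = 25 + 10 * 0.2935153584 = 27.93515358
Then, compute burden:
B = k * D / 1000 = 27.93515358 * 128 / 1000
= 3575.699659 / 1000
= 3.5757 m


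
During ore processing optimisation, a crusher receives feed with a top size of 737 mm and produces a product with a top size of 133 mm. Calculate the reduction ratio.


5.5414

Reduction ratio = feed size / product size
= 737 / 133
= 5.5414


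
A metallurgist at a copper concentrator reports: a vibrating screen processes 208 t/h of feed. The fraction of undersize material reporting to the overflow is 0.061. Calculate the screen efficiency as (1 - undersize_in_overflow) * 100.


Screen efficiency = (1 - fraction of undersize in overflow) * 100
= (1 - 0.061) * 100
= 0.939 * 100
= 93.9%

93.9%


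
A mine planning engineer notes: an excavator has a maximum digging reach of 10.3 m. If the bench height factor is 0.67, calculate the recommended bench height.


Bench height = reach * factor
= 10.3 * 0.67
= 6.901 m

6.901 m


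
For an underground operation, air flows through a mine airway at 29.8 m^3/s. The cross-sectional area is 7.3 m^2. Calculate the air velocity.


4.0822 m/s

Velocity = flow rate / cross-sectional area
= 29.8 / 7.3
= 4.0822 m/s


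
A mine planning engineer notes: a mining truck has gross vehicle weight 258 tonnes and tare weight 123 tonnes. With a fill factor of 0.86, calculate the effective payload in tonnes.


Maximum payload = gross - tare
= 258 - 123 = 135 tonnes
Effective payload = max payload * fill factor
= 135 * 0.86
= 116.1 tonnes

116.1 tonnes


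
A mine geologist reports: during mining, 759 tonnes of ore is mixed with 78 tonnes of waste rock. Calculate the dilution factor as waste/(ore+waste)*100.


Total material = ore + waste
= 759 + 78 = 837 tonnes
Dilution = waste / total * 100
= 78 / 837 * 100
= 0.09318996416 * 100
= 9.319%

9.319%


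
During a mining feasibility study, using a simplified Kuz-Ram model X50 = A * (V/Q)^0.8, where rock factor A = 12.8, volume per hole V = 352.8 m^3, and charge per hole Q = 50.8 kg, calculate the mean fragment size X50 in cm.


60.3312 cm

Compute V/Q:
V/Q = 352.8 / 50.8 = 6.94488189
Raise to the power 0.8:
(V/Q)^0.8 = 6.94488189^0.8 = 4.713373886
Multiply by A:
X50 = 12.8 * 4.713373886
= 60.3312 cm


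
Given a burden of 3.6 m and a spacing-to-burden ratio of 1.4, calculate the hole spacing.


Spacing = burden * ratio
= 3.6 * 1.4
= 5.04 m

5.04 m


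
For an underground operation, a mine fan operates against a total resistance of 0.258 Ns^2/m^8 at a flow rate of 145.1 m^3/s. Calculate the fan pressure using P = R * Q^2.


Compute Q^2:
Q^2 = 145.1^2 = 21054.01
Compute pressure:
P = R * Q^2 = 0.258 * 21054.01
= 5431.9346 Pa

5431.9346 Pa


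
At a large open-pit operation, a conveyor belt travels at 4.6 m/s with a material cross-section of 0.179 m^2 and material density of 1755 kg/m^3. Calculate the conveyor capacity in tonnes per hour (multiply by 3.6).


5202.2412 t/h

Volumetric flow = speed * area
= 4.6 * 0.179 = 0.8234 m^3/s
Mass flow = volumetric * density
= 0.8234 * 1755 = 1445.067 kg/s
Convert to t/h: multiply by 3.6
Capacity = 1445.067 * 3.6
= 5202.2412 t/h


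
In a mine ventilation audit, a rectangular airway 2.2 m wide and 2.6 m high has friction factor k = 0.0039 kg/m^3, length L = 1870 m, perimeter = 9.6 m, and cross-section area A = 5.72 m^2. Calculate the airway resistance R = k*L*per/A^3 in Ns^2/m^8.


Compute the numerator:
k * L * per = 0.0039 * 1870 * 9.6
= 70.0128
Compute the denominator:
A^3 = 5.72^3 = 187.149248
Resistance:
R = 70.0128 / 187.149248
= 0.3741 Ns^2/m^8

0.3741 Ns^2/m^8


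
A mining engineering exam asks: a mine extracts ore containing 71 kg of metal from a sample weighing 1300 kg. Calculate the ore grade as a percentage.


5.4615%

Ore grade = (metal mass / ore mass) * 100
= (71 / 1300) * 100
= 0.05461538462 * 100
= 5.4615%


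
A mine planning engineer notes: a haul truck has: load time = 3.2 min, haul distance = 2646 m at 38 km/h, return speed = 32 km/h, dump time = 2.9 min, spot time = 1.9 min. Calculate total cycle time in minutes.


Convert haul speed to m/min: 38 * 1000/60 = 633.3333333 m/min
Haul time = 2646 / 633.3333333 = 4.177894737 min
Convert return speed to m/min: 32 * 1000/60 = 533.3333333 m/min
Return time = 2646 / 533.3333333 = 4.96125 min
Total cycle time:
= 3.2 + 4.177894737 + 2.9 + 4.96125 + 1.9
= 17.1391 min

17.1391 min


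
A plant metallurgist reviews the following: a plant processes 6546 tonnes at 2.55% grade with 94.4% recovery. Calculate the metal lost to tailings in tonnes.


9.3477 tonnes

Total metal in feed:
= 6546 * 2.55 / 100 = 166.923 tonnes
Metal recovered:
= 166.923 * 94.4 / 100 = 157.575312 tonnes
Metal lost to tailings:
= 166.923 - 157.575312
= 9.3477 tonnes


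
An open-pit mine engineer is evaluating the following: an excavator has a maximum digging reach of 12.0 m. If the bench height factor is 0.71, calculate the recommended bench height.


8.52 m

Bench height = reach * factor
= 12.0 * 0.71
= 8.52 m


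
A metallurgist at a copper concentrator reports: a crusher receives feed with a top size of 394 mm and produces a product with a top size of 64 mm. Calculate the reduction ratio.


6.1563

Reduction ratio = feed size / product size
= 394 / 64
= 6.1563


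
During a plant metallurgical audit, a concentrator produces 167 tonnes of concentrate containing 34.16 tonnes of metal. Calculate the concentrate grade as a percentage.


Grade = (metal in concentrate / concentrate mass) * 100
= (34.16 / 167) * 100
= 0.2045508982 * 100
= 20.4551%

20.4551%


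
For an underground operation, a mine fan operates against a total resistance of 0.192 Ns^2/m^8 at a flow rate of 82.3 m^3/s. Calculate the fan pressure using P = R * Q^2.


1300.4717 Pa

Compute Q^2:
Q^2 = 82.3^2 = 6773.29
Compute pressure:
P = R * Q^2 = 0.192 * 6773.29
= 1300.4717 Pa


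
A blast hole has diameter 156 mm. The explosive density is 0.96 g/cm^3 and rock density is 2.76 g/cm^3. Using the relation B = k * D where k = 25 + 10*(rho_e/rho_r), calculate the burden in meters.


First, compute k:
rho_e / rho_r = 0.96 / 2.76 = 0.347826087
k = 25 + 10 * 0.347826087 = 28.47826087
Then, compute burden:
B = k * D / 1000 = 28.47826087 * 156 / 1000
= 4442.608696 / 1000
= 4.4426 m

4.4426 m


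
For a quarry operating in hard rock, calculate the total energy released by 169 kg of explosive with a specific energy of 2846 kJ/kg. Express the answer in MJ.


Energy = mass * specific_energy / 1000
= 169 * 2846 / 1000
= 480974 / 1000
= 480.974 MJ

480.974 MJ


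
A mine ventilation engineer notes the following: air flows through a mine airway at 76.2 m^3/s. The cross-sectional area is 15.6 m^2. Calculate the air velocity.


Velocity = flow rate / cross-sectional area
= 76.2 / 15.6
= 4.8846 m/s

4.8846 m/s


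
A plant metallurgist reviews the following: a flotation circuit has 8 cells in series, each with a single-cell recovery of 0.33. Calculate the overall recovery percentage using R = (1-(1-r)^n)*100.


95.9393%

Complement of single-cell recovery:
1 - r = 1 - 0.33 = 0.67
Raise to power n:
(1 - r)^8 = 0.67^8 = 0.04060676776
Overall recovery:
R = (1 - 0.04060676776) * 100
= 95.9393%


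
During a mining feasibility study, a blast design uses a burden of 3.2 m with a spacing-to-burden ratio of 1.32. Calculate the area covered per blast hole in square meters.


First, find the spacing:
Spacing = burden * ratio = 3.2 * 1.32
= 4.224 m
Then, calculate the area:
Area = burden * spacing = 3.2 * 4.224
= 13.5168 m^2

13.5168 m^2


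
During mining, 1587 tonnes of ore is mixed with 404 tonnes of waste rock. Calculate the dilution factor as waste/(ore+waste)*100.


20.2913%

Total material = ore + waste
= 1587 + 404 = 1991 tonnes
Dilution = waste / total * 100
= 404 / 1991 * 100
= 0.202913109 * 100
= 20.2913%


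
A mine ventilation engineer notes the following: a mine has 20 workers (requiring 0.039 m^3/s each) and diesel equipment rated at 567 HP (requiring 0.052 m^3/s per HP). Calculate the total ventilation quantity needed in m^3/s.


Airflow for workers:
Q_people = 20 * 0.039 = 0.78 m^3/s
Airflow for diesel equipment:
Q_diesel = 567 * 0.052 = 29.484 m^3/s
Total ventilation:
Q_total = 0.78 + 29.484
= 30.264 m^3/s

30.264 m^3/s


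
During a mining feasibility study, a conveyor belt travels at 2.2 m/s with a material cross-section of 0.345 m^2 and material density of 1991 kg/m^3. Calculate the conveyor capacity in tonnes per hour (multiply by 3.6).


5440.2084 t/h

Volumetric flow = speed * area
= 2.2 * 0.345 = 0.759 m^3/s
Mass flow = volumetric * density
= 0.759 * 1991 = 1511.169 kg/s
Convert to t/h: multiply by 3.6
Capacity = 1511.169 * 3.6
= 5440.2084 t/h


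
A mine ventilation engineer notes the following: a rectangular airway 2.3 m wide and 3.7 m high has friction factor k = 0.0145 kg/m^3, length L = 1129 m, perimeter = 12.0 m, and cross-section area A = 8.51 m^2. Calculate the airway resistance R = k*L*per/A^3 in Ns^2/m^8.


Compute the numerator:
k * L * per = 0.0145 * 1129 * 12.0
= 196.446
Compute the denominator:
A^3 = 8.51^3 = 616.295051
Resistance:
R = 196.446 / 616.295051
= 0.3188 Ns^2/m^8

0.3188 Ns^2/m^8


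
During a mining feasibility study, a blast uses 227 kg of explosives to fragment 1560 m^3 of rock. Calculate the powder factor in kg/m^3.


Powder factor = explosive mass / rock volume
= 227 / 1560
= 0.1455 kg/m^3

0.1455 kg/m^3


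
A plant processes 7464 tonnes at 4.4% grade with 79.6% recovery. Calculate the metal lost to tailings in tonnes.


Total metal in feed:
= 7464 * 4.4 / 100 = 328.416 tonnes
Metal recovered:
= 328.416 * 79.6 / 100 = 261.419136 tonnes
Metal lost to tailings:
= 328.416 - 261.419136
= 66.9969 tonnes

66.9969 tonnes


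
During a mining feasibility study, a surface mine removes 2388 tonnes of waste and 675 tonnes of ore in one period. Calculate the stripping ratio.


3.5378

Stripping ratio = waste tonnage / ore tonnage
= 2388 / 675
= 3.5378


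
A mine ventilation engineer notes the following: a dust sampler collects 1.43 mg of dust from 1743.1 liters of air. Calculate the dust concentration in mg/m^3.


Convert liters to m^3: 1 m^3 = 1000 L
Concentration = mass / volume * 1000
= 1.43 / 1743.1 * 1000
= 0.0008203774884 * 1000
= 0.8204 mg/m^3

0.8204 mg/m^3


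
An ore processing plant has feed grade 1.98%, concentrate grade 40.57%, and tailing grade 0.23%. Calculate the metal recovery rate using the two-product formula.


88.8878%

Using the two-product formula:
R = 100 * c * (f - t) / (f * (c - t))
Numerator = 100 * 40.57 * (1.98 - 0.23)
= 100 * 40.57 * 1.75
= 7099.75
Denominator = 1.98 * (40.57 - 0.23)
= 1.98 * 40.34
= 79.8732
R = 7099.75 / 79.8732
= 88.8878%


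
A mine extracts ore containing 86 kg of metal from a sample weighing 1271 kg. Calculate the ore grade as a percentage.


Ore grade = (metal mass / ore mass) * 100
= (86 / 1271) * 100
= 0.06766325728 * 100
= 6.7663%

6.7663%


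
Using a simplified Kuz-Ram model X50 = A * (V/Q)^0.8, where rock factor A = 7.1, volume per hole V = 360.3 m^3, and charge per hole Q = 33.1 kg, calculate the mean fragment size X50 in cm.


47.9432 cm

Compute V/Q:
V/Q = 360.3 / 33.1 = 10.88519637
Raise to the power 0.8:
(V/Q)^0.8 = 10.88519637^0.8 = 6.752568752
Multiply by A:
X50 = 7.1 * 6.752568752
= 47.9432 cm


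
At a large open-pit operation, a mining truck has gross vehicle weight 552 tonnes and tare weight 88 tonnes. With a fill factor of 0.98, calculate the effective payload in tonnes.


454.72 tonnes

Maximum payload = gross - tare
= 552 - 88 = 464 tonnes
Effective payload = max payload * fill factor
= 464 * 0.98
= 454.72 tonnes


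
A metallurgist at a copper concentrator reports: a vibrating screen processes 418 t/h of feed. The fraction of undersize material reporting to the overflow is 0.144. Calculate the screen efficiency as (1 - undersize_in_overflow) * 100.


Screen efficiency = (1 - fraction of undersize in overflow) * 100
= (1 - 0.144) * 100
= 0.856 * 100
= 85.6%

85.6%


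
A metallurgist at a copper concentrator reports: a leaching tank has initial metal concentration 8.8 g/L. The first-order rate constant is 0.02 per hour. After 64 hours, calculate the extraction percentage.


Compute the exponent:
-k * t = -0.02 * 64 = -1.28
Remaining concentration:
C = 8.8 * exp(-1.28)
= 8.8 * 0.2780373005
= 2.446728244 g/L
Extracted = 8.8 - 2.446728244 = 6.353271756 g/L
Extraction % = 6.353271756 / 8.8 * 100
= 72.1963%

72.1963%


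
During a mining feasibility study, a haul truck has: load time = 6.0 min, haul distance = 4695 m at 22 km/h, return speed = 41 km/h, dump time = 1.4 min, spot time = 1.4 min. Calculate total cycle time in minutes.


28.4753 min

Convert haul speed to m/min: 22 * 1000/60 = 366.6666667 m/min
Haul time = 4695 / 366.6666667 = 12.80454545 min
Convert return speed to m/min: 41 * 1000/60 = 683.3333333 m/min
Return time = 4695 / 683.3333333 = 6.870731707 min
Total cycle time:
= 6.0 + 12.80454545 + 1.4 + 6.870731707 + 1.4
= 28.4753 min


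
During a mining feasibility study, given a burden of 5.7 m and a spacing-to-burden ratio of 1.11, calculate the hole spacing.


6.327 m

Spacing = burden * ratio
= 5.7 * 1.11
= 6.327 m


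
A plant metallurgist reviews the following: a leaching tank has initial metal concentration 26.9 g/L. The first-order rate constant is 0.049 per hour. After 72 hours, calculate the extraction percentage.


97.0636%

Compute the exponent:
-k * t = -0.049 * 72 = -3.528
Remaining concentration:
C = 26.9 * exp(-3.528)
= 26.9 * 0.02936358435
= 0.789880419 g/L
Extracted = 26.9 - 0.789880419 = 26.11011958 g/L
Extraction % = 26.11011958 / 26.9 * 100
= 97.0636%


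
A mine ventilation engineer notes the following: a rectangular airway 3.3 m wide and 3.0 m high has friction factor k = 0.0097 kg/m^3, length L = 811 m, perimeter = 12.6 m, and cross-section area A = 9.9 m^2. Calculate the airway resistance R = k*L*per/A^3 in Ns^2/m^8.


0.1022 Ns^2/m^8

Compute the numerator:
k * L * per = 0.0097 * 811 * 12.6
= 99.12042
Compute the denominator:
A^3 = 9.9^3 = 970.299
Resistance:
R = 99.12042 / 970.299
= 0.1022 Ns^2/m^8


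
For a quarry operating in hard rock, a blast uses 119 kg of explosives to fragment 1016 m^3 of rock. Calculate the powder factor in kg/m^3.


0.1171 kg/m^3

Powder factor = explosive mass / rock volume
= 119 / 1016
= 0.1171 kg/m^3


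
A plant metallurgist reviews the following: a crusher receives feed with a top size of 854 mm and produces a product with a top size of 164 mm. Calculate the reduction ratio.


5.2073

Reduction ratio = feed size / product size
= 854 / 164
= 5.2073


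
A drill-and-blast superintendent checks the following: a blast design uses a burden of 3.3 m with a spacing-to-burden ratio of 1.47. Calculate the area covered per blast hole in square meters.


16.0083 m^2

First, find the spacing:
Spacing = burden * ratio = 3.3 * 1.47
= 4.851 m
Then, calculate the area:
Area = burden * spacing = 3.3 * 4.851
= 16.0083 m^2


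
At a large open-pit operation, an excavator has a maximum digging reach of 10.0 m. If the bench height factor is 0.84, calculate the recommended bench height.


8.4 m

Bench height = reach * factor
= 10.0 * 0.84
= 8.4 m


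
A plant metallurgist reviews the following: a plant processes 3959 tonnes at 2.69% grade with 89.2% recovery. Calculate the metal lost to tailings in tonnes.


11.5017 tonnes

Total metal in feed:
= 3959 * 2.69 / 100 = 106.4971 tonnes
Metal recovered:
= 106.4971 * 89.2 / 100 = 94.9954132 tonnes
Metal lost to tailings:
= 106.4971 - 94.9954132
= 11.5017 tonnes


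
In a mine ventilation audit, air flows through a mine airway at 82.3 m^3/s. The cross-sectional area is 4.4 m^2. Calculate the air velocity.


18.7045 m/s

Velocity = flow rate / cross-sectional area
= 82.3 / 4.4
= 18.7045 m/s


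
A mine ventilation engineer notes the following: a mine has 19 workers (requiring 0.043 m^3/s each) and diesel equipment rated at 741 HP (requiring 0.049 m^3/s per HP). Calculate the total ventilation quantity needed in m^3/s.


Airflow for workers:
Q_people = 19 * 0.043 = 0.817 m^3/s
Airflow for diesel equipment:
Q_diesel = 741 * 0.049 = 36.309 m^3/s
Total ventilation:
Q_total = 0.817 + 36.309
= 37.126 m^3/s

37.126 m^3/s


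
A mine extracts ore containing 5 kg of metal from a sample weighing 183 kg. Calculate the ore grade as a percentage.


2.7322%

Ore grade = (metal mass / ore mass) * 100
= (5 / 183) * 100
= 0.02732240437 * 100
= 2.7322%


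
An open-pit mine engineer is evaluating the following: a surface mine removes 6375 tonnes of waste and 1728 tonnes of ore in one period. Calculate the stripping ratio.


3.6892

Stripping ratio = waste tonnage / ore tonnage
= 6375 / 1728
= 3.6892


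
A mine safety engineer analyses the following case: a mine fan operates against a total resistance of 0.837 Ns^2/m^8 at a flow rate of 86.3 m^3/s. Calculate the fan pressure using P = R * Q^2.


Compute Q^2:
Q^2 = 86.3^2 = 7447.69
Compute pressure:
P = R * Q^2 = 0.837 * 7447.69
= 6233.7165 Pa

6233.7165 Pa


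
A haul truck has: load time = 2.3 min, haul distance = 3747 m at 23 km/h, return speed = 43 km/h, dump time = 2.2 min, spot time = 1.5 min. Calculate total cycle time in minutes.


21.0032 min

Convert haul speed to m/min: 23 * 1000/60 = 383.3333333 m/min
Haul time = 3747 / 383.3333333 = 9.774782609 min
Convert return speed to m/min: 43 * 1000/60 = 716.6666667 m/min
Return time = 3747 / 716.6666667 = 5.228372093 min
Total cycle time:
= 2.3 + 9.774782609 + 2.2 + 5.228372093 + 1.5
= 21.0032 min


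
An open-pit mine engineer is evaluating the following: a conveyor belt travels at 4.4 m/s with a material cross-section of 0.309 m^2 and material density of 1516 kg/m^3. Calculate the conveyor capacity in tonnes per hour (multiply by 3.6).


7420.153 t/h

Volumetric flow = speed * area
= 4.4 * 0.309 = 1.3596 m^3/s
Mass flow = volumetric * density
= 1.3596 * 1516 = 2061.1536 kg/s
Convert to t/h: multiply by 3.6
Capacity = 2061.1536 * 3.6
= 7420.153 t/h


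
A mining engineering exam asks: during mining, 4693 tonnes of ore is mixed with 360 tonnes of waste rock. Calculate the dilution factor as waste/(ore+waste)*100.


7.1245%

Total material = ore + waste
= 4693 + 360 = 5053 tonnes
Dilution = waste / total * 100
= 360 / 5053 * 100
= 0.07124480507 * 100
= 7.1245%


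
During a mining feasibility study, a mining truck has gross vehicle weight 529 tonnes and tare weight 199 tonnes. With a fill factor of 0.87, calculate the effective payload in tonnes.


287.1 tonnes

Maximum payload = gross - tare
= 529 - 199 = 330 tonnes
Effective payload = max payload * fill factor
= 330 * 0.87
= 287.1 tonnes


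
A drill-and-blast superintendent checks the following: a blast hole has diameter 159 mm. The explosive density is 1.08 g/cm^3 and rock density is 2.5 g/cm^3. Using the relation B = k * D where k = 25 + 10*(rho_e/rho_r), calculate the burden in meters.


First, compute k:
rho_e / rho_r = 1.08 / 2.5 = 0.432
k = 25 + 10 * 0.432 = 29.32
Then, compute burden:
B = k * D / 1000 = 29.32 * 159 / 1000
= 4661.88 / 1000
= 4.6619 m

4.6619 m


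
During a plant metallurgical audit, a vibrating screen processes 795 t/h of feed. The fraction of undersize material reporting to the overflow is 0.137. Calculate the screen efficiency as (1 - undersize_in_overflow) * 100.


86.3%

Screen efficiency = (1 - fraction of undersize in overflow) * 100
= (1 - 0.137) * 100
= 0.863 * 100
= 86.3%


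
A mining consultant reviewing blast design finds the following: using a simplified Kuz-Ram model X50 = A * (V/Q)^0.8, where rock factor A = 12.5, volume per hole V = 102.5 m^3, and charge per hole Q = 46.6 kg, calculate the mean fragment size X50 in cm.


Compute V/Q:
V/Q = 102.5 / 46.6 = 2.199570815
Raise to the power 0.8:
(V/Q)^0.8 = 2.199570815^0.8 = 1.878755907
Multiply by A:
X50 = 12.5 * 1.878755907
= 23.4844 cm

23.4844 cm


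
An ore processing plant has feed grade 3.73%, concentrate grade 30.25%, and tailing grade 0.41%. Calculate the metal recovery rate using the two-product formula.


90.231%

Using the two-product formula:
R = 100 * c * (f - t) / (f * (c - t))
Numerator = 100 * 30.25 * (3.73 - 0.41)
= 100 * 30.25 * 3.32
= 10043.0
Denominator = 3.73 * (30.25 - 0.41)
= 3.73 * 29.84
= 111.3032
R = 10043.0 / 111.3032
= 90.231%


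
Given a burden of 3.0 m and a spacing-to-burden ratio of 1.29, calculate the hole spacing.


Spacing = burden * ratio
= 3.0 * 1.29
= 3.87 m

3.87 m


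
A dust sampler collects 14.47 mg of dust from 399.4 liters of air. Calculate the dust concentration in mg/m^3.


Convert liters to m^3: 1 m^3 = 1000 L
Concentration = mass / volume * 1000
= 14.47 / 399.4 * 1000
= 0.03622934402 * 1000
= 36.2293 mg/m^3

36.2293 mg/m^3


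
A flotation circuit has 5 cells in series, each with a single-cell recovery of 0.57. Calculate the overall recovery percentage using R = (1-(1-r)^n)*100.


98.5299%

Complement of single-cell recovery:
1 - r = 1 - 0.57 = 0.43
Raise to power n:
(1 - r)^5 = 0.43^5 = 0.0147008443
Overall recovery:
R = (1 - 0.0147008443) * 100
= 98.5299%


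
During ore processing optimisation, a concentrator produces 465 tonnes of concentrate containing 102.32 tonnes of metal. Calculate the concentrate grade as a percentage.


Grade = (metal in concentrate / concentrate mass) * 100
= (102.32 / 465) * 100
= 0.2200430108 * 100
= 22.0043%

22.0043%


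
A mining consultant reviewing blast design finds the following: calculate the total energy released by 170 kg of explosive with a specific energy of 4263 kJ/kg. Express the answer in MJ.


Energy = mass * specific_energy / 1000
= 170 * 4263 / 1000
= 724710 / 1000
= 724.71 MJ

724.71 MJ


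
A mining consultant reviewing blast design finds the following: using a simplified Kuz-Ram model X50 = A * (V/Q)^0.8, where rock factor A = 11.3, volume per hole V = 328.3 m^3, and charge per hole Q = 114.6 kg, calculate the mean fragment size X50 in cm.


26.2269 cm

Compute V/Q:
V/Q = 328.3 / 114.6 = 2.864746946
Raise to the power 0.8:
(V/Q)^0.8 = 2.864746946^0.8 = 2.320967248
Multiply by A:
X50 = 11.3 * 2.320967248
= 26.2269 cm


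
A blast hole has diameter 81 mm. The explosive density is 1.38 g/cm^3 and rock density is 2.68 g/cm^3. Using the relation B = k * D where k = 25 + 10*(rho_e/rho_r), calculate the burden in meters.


2.4421 m

First, compute k:
rho_e / rho_r = 1.38 / 2.68 = 0.5149253731
k = 25 + 10 * 0.5149253731 = 30.14925373
Then, compute burden:
B = k * D / 1000 = 30.14925373 * 81 / 1000
= 2442.089552 / 1000
= 2.4421 m


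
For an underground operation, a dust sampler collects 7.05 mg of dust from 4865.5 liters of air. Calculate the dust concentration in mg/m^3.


1.449 mg/m^3

Convert liters to m^3: 1 m^3 = 1000 L
Concentration = mass / volume * 1000
= 7.05 / 4865.5 * 1000
= 0.001448977495 * 1000
= 1.449 mg/m^3


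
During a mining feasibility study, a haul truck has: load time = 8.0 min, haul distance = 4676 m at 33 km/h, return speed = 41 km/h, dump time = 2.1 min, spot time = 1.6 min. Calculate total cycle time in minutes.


Convert haul speed to m/min: 33 * 1000/60 = 550 m/min
Haul time = 4676 / 550 = 8.501818182 min
Convert return speed to m/min: 41 * 1000/60 = 683.3333333 m/min
Return time = 4676 / 683.3333333 = 6.842926829 min
Total cycle time:
= 8.0 + 8.501818182 + 2.1 + 6.842926829 + 1.6
= 27.0447 min

27.0447 min


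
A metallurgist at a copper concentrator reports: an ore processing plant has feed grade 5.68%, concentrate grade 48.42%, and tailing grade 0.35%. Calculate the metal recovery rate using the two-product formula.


Using the two-product formula:
R = 100 * c * (f - t) / (f * (c - t))
Numerator = 100 * 48.42 * (5.68 - 0.35)
= 100 * 48.42 * 5.33
= 25807.86
Denominator = 5.68 * (48.42 - 0.35)
= 5.68 * 48.07
= 273.0376
R = 25807.86 / 273.0376
= 94.5213%

94.5213%


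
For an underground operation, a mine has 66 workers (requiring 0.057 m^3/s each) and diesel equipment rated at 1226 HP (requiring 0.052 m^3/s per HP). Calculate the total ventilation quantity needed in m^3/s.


Airflow for workers:
Q_people = 66 * 0.057 = 3.762 m^3/s
Airflow for diesel equipment:
Q_diesel = 1226 * 0.052 = 63.752 m^3/s
Total ventilation:
Q_total = 3.762 + 63.752
= 67.514 m^3/s

67.514 m^3/s


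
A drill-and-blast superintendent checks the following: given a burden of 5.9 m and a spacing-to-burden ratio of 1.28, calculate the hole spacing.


Spacing = burden * ratio
= 5.9 * 1.28
= 7.552 m

7.552 m


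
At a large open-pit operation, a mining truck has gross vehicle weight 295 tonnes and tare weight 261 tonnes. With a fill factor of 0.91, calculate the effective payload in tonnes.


Maximum payload = gross - tare
= 295 - 261 = 34 tonnes
Effective payload = max payload * fill factor
= 34 * 0.91
= 30.94 tonnes

30.94 tonnes


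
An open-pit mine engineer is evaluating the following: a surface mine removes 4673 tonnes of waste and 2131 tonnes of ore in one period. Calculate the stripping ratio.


2.1929

Stripping ratio = waste tonnage / ore tonnage
= 4673 / 2131
= 2.1929


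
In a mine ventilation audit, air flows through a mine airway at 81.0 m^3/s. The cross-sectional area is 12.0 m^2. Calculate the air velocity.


6.75 m/s

Velocity = flow rate / cross-sectional area
= 81.0 / 12.0
= 6.75 m/s


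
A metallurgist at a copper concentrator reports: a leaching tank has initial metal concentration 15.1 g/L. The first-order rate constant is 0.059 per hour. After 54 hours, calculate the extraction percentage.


Compute the exponent:
-k * t = -0.059 * 54 = -3.186
Remaining concentration:
C = 15.1 * exp(-3.186)
= 15.1 * 0.04133688824
= 0.6241870124 g/L
Extracted = 15.1 - 0.6241870124 = 14.47581299 g/L
Extraction % = 14.47581299 / 15.1 * 100
= 95.8663%

95.8663%


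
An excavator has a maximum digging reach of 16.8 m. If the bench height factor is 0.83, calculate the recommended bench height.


13.944 m

Bench height = reach * factor
= 16.8 * 0.83
= 13.944 m


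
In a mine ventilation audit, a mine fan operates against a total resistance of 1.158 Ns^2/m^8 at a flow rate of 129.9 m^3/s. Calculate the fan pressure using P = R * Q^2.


19540.1036 Pa

Compute Q^2:
Q^2 = 129.9^2 = 16874.01
Compute pressure:
P = R * Q^2 = 1.158 * 16874.01
= 19540.1036 Pa


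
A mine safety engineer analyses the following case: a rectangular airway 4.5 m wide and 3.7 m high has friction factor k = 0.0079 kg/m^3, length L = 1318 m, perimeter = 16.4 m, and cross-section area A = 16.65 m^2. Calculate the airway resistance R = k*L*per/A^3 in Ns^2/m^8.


0.037 Ns^2/m^8

Compute the numerator:
k * L * per = 0.0079 * 1318 * 16.4
= 170.76008
Compute the denominator:
A^3 = 16.65^3 = 4615.754625
Resistance:
R = 170.76008 / 4615.754625
= 0.037 Ns^2/m^8


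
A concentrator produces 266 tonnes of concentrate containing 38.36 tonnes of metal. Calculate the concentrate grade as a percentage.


Grade = (metal in concentrate / concentrate mass) * 100
= (38.36 / 266) * 100
= 0.1442105263 * 100
= 14.4211%

14.4211%


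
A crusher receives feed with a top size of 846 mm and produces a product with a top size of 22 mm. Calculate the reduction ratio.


38.4545

Reduction ratio = feed size / product size
= 846 / 22
= 38.4545


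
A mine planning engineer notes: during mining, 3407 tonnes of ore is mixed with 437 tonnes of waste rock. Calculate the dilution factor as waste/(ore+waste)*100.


Total material = ore + waste
= 3407 + 437 = 3844 tonnes
Dilution = waste / total * 100
= 437 / 3844 * 100
= 0.1136836629 * 100
= 11.3684%

11.3684%


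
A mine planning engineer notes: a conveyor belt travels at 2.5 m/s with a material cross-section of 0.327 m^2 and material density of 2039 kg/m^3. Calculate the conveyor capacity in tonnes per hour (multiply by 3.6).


6000.777 t/h

Volumetric flow = speed * area
= 2.5 * 0.327 = 0.8175 m^3/s
Mass flow = volumetric * density
= 0.8175 * 2039 = 1666.8825 kg/s
Convert to t/h: multiply by 3.6
Capacity = 1666.8825 * 3.6
= 6000.777 t/h


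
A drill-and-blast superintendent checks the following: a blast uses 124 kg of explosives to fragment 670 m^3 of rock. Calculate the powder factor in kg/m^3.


Powder factor = explosive mass / rock volume
= 124 / 670
= 0.1851 kg/m^3

0.1851 kg/m^3


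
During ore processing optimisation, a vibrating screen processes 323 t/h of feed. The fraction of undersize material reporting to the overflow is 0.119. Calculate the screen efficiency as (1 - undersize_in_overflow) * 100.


Screen efficiency = (1 - fraction of undersize in overflow) * 100
= (1 - 0.119) * 100
= 0.881 * 100
= 88.1%

88.1%


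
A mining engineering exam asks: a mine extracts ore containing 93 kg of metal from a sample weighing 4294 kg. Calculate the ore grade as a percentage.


2.1658%

Ore grade = (metal mass / ore mass) * 100
= (93 / 4294) * 100
= 0.02165812762 * 100
= 2.1658%


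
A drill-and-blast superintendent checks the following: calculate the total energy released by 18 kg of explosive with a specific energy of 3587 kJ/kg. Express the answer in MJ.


Energy = mass * specific_energy / 1000
= 18 * 3587 / 1000
= 64566 / 1000
= 64.566 MJ

64.566 MJ


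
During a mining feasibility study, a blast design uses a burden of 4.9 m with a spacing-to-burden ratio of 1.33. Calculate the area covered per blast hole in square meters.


31.9333 m^2

First, find the spacing:
Spacing = burden * ratio = 4.9 * 1.33
= 6.517 m
Then, calculate the area:
Area = burden * spacing = 4.9 * 6.517
= 31.9333 m^2


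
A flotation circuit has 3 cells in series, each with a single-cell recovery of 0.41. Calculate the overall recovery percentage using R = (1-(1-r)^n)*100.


Complement of single-cell recovery:
1 - r = 1 - 0.41 = 0.59
Raise to power n:
(1 - r)^3 = 0.59^3 = 0.205379
Overall recovery:
R = (1 - 0.205379) * 100
= 79.4621%

79.4621%


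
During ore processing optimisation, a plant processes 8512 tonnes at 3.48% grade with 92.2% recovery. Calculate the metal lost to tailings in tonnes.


Total metal in feed:
= 8512 * 3.48 / 100 = 296.2176 tonnes
Metal recovered:
= 296.2176 * 92.2 / 100 = 273.1126272 tonnes
Metal lost to tailings:
= 296.2176 - 273.1126272
= 23.105 tonnes

23.105 tonnes


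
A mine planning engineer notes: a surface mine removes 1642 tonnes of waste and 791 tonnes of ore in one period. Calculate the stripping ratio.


Stripping ratio = waste tonnage / ore tonnage
= 1642 / 791
= 2.0759

2.0759


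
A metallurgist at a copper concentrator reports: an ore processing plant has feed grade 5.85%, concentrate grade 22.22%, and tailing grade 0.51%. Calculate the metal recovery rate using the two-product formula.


Using the two-product formula:
R = 100 * c * (f - t) / (f * (c - t))
Numerator = 100 * 22.22 * (5.85 - 0.51)
= 100 * 22.22 * 5.34
= 11865.48
Denominator = 5.85 * (22.22 - 0.51)
= 5.85 * 21.71
= 127.0035
R = 11865.48 / 127.0035
= 93.4264%

93.4264%


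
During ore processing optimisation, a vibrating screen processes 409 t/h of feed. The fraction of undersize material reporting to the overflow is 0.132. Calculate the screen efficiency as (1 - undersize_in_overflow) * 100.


Screen efficiency = (1 - fraction of undersize in overflow) * 100
= (1 - 0.132) * 100
= 0.868 * 100
= 86.8%

86.8%


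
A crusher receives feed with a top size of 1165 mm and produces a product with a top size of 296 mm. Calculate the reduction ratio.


3.9358

Reduction ratio = feed size / product size
= 1165 / 296
= 3.9358


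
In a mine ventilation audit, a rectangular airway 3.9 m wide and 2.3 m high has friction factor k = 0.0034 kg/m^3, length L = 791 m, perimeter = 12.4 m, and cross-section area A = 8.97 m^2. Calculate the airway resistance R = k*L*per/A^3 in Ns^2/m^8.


Compute the numerator:
k * L * per = 0.0034 * 791 * 12.4
= 33.34856
Compute the denominator:
A^3 = 8.97^3 = 721.734273
Resistance:
R = 33.34856 / 721.734273
= 0.0462 Ns^2/m^8

0.0462 Ns^2/m^8


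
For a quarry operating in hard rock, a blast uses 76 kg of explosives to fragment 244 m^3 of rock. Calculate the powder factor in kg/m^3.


0.3115 kg/m^3

Powder factor = explosive mass / rock volume
= 76 / 244
= 0.3115 kg/m^3


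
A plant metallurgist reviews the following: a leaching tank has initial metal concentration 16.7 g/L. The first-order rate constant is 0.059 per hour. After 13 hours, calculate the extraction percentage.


Compute the exponent:
-k * t = -0.059 * 13 = -0.767
Remaining concentration:
C = 16.7 * exp(-0.767)
= 16.7 * 0.4644041932
= 7.755550026 g/L
Extracted = 16.7 - 7.755550026 = 8.944449974 g/L
Extraction % = 8.944449974 / 16.7 * 100
= 53.5596%

53.5596%


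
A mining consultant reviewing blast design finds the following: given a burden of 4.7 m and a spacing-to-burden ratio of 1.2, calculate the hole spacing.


5.64 m

Spacing = burden * ratio
= 4.7 * 1.2
= 5.64 m


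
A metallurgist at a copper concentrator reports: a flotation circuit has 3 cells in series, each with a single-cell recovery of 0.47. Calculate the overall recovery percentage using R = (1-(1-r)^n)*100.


Complement of single-cell recovery:
1 - r = 1 - 0.47 = 0.53
Raise to power n:
(1 - r)^3 = 0.53^3 = 0.148877
Overall recovery:
R = (1 - 0.148877) * 100
= 85.1123%

85.1123%
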